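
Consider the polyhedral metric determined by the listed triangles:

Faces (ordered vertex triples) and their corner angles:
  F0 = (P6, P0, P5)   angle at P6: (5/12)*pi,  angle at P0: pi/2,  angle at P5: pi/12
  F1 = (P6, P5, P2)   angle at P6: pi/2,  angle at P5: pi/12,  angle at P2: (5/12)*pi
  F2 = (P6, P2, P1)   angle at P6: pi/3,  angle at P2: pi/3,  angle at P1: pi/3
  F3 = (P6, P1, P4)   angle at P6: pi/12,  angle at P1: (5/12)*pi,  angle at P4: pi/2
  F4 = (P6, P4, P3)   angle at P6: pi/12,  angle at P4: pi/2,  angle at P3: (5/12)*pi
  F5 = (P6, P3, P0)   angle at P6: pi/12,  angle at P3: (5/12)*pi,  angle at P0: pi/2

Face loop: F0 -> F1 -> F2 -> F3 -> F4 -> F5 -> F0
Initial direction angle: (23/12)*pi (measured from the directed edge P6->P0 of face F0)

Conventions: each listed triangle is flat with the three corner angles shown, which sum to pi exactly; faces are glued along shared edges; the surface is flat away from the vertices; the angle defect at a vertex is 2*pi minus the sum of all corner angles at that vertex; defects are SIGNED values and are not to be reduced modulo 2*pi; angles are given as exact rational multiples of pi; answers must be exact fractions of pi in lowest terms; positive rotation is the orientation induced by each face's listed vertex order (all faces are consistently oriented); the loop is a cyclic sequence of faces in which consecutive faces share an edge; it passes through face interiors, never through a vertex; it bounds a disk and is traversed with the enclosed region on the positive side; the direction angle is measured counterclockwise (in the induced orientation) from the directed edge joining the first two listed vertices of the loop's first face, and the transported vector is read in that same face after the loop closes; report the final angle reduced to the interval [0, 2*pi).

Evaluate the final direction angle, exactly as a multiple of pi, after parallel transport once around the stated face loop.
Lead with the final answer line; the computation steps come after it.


Answer: final direction angle = (5/12)*pi

enclosed vertex P6: corner angles sum to (3/2)*pi, defect = 2*pi - (3/2)*pi = pi/2
the final direction is the initial angle plus the enclosed defects, taken mod 2*pi in the induced orientation
final angle = (23/12)*pi + pi/2 = (5/12)*pi (mod 2*pi)


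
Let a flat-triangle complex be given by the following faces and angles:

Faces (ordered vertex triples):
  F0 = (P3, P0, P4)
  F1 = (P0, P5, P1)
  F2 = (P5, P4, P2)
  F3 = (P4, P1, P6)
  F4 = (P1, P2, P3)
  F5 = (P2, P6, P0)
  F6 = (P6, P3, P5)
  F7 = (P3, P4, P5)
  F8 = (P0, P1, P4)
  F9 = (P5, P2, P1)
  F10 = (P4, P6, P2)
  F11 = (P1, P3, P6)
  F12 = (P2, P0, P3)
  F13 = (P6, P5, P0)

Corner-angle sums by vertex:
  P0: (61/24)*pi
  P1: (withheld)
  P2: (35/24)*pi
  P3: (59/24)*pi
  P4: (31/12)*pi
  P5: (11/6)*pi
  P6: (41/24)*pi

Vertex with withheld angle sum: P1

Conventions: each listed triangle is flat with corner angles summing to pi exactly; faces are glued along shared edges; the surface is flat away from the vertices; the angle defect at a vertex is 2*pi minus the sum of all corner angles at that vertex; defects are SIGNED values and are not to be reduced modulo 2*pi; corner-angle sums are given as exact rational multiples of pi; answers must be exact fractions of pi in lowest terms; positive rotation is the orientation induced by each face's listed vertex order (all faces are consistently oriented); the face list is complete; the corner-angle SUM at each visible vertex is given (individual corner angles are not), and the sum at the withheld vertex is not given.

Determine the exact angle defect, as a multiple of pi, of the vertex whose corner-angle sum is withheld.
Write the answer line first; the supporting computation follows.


Answer: defect(P1) = (7/12)*pi

V = 7, E = 21, F = 14; chi = V - E + F = 0
Gauss-Bonnet: total defect = 2*pi*chi = 0; visible defects sum to (-7/12)*pi


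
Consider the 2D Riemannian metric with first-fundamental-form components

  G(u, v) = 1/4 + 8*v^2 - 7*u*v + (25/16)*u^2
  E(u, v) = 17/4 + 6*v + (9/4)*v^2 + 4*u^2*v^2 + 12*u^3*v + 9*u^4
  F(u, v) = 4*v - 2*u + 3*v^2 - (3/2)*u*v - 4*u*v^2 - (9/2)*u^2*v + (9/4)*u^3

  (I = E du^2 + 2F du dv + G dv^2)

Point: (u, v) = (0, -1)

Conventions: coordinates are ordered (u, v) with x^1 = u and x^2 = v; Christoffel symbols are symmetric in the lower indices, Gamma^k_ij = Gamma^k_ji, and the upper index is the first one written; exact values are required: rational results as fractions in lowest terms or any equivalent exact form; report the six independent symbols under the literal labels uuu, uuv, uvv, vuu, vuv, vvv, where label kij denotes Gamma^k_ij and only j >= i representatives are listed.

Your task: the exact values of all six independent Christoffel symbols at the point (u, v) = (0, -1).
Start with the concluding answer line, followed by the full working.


Answer: Gamma_uuu = -42/25, Gamma_uuv = 31/10, Gamma_uvv = -427/25, Gamma_vuu = -21/25, Gamma_vuv = 4/5, Gamma_vvv = -76/25

E = 1/2, F = -1, G = 33/4 at the point
E_u = 0, E_v = 3/2, F_u = -9/2, F_v = -2, G_u = 7, G_v = -16
EG - F^2 = 25/8;  g^inv = (8/25) * [[33/4, 1], [1, 1/2]]
first-kind symbols [ij,l] = (1/2)(d_i g_jl + d_j g_il - d_l g_ij): [uu,u] = E_u/2 = 0, [uu,v] = F_u - E_v/2 = -21/4, [uv,u] = E_v/2 = 3/4, [uv,v] = G_u/2 = 7/2, [vv,u] = F_v - G_u/2 = -11/2, [vv,v] = G_v/2 = -8
Gamma^u_ij = (G*[ij,u] - F*[ij,v])/(EG - F^2), Gamma^v_ij = (E*[ij,v] - F*[ij,u])/(EG - F^2)


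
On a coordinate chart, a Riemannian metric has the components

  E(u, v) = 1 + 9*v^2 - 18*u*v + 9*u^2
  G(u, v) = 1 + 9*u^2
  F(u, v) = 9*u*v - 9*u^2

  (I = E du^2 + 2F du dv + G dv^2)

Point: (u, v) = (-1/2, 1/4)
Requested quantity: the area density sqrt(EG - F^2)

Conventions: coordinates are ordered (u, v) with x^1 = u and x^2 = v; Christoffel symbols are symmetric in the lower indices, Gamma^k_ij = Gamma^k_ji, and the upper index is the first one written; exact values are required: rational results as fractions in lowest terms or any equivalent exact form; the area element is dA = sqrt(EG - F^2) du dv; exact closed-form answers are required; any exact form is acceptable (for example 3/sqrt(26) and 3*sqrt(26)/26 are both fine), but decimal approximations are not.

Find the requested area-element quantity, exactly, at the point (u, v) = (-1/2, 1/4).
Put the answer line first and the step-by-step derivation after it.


Answer: sqrt(EG - F^2) = sqrt(133)/4

E = 97/16, F = -27/8, G = 13/4; EG - F^2 = 133/16


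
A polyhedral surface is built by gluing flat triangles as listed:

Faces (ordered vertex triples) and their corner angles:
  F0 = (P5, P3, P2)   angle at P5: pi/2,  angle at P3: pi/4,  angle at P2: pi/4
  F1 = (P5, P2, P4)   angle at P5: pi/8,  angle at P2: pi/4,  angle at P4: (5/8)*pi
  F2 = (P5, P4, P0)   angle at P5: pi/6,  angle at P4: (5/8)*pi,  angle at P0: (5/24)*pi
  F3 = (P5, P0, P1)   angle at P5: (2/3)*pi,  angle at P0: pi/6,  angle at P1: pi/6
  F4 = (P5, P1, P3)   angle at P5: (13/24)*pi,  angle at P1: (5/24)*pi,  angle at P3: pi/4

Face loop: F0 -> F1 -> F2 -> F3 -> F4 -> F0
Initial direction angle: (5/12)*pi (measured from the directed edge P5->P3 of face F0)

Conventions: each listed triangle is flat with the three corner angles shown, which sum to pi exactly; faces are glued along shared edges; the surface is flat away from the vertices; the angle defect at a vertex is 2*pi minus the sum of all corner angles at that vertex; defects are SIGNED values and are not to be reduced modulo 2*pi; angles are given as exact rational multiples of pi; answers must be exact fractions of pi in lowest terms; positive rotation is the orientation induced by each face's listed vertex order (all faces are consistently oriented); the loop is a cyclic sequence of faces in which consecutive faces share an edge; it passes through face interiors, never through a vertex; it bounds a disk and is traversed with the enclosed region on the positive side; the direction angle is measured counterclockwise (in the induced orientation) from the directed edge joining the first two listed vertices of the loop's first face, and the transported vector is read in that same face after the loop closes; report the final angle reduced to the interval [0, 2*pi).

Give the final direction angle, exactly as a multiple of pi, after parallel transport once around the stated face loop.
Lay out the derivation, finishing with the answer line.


enclosed vertex P5: corner angles sum to 2*pi, defect = 2*pi - 2*pi = 0
transport around the loop rotates by the sum of enclosed defects; add to the initial angle mod 2*pi
final angle = (5/12)*pi + 0 = (5/12)*pi (mod 2*pi)

Answer: final direction angle = (5/12)*pi


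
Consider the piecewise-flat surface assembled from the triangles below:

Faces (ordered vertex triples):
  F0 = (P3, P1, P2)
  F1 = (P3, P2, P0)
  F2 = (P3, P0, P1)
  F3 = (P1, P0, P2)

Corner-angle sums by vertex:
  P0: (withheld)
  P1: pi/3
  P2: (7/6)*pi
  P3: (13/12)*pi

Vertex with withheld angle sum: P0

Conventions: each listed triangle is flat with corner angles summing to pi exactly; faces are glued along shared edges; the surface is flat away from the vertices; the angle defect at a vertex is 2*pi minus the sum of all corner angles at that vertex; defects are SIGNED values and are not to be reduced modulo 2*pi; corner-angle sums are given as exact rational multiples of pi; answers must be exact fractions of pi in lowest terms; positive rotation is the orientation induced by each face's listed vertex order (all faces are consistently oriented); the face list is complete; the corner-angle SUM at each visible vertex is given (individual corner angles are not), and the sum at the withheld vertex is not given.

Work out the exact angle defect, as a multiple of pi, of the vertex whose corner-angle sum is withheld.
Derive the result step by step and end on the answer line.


V = 4, E = 6, F = 4; chi = V - E + F = 2
Gauss-Bonnet: total defect = 2*pi*chi = 4*pi; visible defects sum to (41/12)*pi

Answer: defect(P0) = (7/12)*pi


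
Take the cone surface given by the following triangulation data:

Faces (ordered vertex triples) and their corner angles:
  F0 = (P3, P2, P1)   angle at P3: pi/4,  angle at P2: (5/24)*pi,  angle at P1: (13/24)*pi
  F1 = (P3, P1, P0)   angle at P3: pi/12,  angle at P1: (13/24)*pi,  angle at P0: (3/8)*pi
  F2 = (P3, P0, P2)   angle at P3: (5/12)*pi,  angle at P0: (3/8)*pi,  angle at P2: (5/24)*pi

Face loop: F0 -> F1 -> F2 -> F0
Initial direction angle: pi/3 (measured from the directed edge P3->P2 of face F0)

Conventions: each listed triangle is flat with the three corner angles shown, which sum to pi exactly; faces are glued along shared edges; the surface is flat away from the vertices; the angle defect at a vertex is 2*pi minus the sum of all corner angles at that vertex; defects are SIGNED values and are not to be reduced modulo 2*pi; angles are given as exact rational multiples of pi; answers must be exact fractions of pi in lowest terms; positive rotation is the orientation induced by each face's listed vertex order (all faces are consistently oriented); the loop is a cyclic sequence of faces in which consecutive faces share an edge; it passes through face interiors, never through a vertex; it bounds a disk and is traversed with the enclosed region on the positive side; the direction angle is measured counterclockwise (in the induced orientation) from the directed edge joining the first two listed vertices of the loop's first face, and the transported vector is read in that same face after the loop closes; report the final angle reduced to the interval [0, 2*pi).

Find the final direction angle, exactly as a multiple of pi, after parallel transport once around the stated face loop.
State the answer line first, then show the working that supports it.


Answer: final direction angle = (19/12)*pi

enclosed vertex P3: corner angles sum to (3/4)*pi, defect = 2*pi - (3/4)*pi = (5/4)*pi
transport around the loop rotates by the sum of enclosed defects; add to the initial angle mod 2*pi
final angle = pi/3 + (5/4)*pi = (19/12)*pi (mod 2*pi)


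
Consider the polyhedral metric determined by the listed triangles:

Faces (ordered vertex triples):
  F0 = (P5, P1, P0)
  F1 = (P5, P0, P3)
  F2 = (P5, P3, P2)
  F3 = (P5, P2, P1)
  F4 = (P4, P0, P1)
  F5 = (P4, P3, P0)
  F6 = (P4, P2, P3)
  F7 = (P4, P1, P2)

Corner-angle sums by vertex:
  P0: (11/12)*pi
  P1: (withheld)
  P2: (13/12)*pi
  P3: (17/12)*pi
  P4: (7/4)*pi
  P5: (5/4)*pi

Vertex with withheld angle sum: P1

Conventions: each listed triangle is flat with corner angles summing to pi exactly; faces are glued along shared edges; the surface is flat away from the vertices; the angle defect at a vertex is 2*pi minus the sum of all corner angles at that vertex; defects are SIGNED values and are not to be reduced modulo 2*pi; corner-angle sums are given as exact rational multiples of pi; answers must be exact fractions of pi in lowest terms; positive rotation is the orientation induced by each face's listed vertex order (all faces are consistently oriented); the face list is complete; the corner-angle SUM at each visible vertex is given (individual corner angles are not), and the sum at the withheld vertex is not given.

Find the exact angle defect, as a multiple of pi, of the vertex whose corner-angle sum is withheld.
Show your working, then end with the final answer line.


V = 6, E = 12, F = 8; chi = V - E + F = 2
Gauss-Bonnet: total defect = 2*pi*chi = 4*pi; visible defects sum to (43/12)*pi

Answer: defect(P1) = (5/12)*pi


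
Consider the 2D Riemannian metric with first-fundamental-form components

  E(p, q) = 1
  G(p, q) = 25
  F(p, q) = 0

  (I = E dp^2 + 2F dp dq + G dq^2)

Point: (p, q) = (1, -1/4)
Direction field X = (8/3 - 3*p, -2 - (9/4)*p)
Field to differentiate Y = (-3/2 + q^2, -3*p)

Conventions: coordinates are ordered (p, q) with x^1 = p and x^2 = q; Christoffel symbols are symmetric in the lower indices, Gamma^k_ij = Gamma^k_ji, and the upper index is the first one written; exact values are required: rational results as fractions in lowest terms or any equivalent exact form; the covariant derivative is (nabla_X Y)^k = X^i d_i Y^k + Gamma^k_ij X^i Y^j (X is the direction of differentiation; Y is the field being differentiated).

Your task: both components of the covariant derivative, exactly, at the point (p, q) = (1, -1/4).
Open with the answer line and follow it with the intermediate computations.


Answer: (nabla_X Y)^p = 17/8, (nabla_X Y)^q = 1

E = 1, F = 0, G = 25 at the point
E_p = 0, E_q = 0, F_p = 0, F_q = 0, G_p = 0, G_q = 0
EG - F^2 = 25;  g^inv = (1/25) * [[25, 0], [0, 1]]
first-kind symbols [ij,l] = (1/2)(d_i g_jl + d_j g_il - d_l g_ij): [pp,p] = E_p/2 = 0, [pp,q] = F_p - E_q/2 = 0, [pq,p] = E_q/2 = 0, [pq,q] = G_p/2 = 0, [qq,p] = F_q - G_p/2 = 0, [qq,q] = G_q/2 = 0
Gamma^p_ij = (G*[ij,p] - F*[ij,q])/(EG - F^2), Gamma^q_ij = (E*[ij,q] - F*[ij,p])/(EG - F^2)
Gamma_ppp = 0, Gamma_ppq = 0, Gamma_pqq = 0, Gamma_qpp = 0, Gamma_qpq = 0, Gamma_qqq = 0
X = (-1/3, -17/4), Y = (-23/16, -3) at the point


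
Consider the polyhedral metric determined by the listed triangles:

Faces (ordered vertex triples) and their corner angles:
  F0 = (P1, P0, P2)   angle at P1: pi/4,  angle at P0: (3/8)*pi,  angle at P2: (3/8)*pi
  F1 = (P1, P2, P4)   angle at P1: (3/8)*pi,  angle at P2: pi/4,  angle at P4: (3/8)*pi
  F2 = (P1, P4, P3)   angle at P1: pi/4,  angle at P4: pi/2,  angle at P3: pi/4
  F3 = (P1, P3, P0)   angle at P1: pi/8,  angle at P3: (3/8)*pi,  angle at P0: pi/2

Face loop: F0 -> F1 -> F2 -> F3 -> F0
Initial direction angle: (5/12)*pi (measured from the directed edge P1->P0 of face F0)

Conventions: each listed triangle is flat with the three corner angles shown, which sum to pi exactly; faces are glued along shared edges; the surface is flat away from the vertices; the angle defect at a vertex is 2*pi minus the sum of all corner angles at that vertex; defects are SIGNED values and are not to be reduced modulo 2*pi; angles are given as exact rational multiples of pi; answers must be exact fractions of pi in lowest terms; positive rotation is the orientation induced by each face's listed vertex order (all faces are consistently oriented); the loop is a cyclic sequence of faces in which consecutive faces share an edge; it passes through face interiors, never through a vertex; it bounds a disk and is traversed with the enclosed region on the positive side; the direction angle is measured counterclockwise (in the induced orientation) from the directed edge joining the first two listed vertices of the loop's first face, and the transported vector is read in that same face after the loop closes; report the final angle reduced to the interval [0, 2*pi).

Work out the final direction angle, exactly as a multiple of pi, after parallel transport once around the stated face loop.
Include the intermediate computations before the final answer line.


enclosed vertex P1: corner angles sum to pi, defect = 2*pi - pi = pi
the rotation equals the total enclosed defect, so the final angle is initial + defects (mod 2*pi)
final angle = (5/12)*pi + pi = (17/12)*pi (mod 2*pi)

Answer: final direction angle = (17/12)*pi


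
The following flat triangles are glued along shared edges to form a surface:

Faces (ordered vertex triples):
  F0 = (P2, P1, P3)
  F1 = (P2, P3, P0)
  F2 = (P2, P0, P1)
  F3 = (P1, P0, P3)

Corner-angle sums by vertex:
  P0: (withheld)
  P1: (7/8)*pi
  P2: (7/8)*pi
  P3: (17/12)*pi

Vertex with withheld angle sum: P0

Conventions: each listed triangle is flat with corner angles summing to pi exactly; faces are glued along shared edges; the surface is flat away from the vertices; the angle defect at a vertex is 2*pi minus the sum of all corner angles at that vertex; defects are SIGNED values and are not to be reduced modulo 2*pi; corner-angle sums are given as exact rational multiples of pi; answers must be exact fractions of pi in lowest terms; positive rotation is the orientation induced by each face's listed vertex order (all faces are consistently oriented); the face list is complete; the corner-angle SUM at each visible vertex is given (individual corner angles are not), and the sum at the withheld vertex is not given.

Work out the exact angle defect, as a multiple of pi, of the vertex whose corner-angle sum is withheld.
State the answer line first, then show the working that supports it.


Answer: defect(P0) = (7/6)*pi

V = 4, E = 6, F = 4; chi = V - E + F = 2
Gauss-Bonnet: total defect = 2*pi*chi = 4*pi; visible defects sum to (17/6)*pi


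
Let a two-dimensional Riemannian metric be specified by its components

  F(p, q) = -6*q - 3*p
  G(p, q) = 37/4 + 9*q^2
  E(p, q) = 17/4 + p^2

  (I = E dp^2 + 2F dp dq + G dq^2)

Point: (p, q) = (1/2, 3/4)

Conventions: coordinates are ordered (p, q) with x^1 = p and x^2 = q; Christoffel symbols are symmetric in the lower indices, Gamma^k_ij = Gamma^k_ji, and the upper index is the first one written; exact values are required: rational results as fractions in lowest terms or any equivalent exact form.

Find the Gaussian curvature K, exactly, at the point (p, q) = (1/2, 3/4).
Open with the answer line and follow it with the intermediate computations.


Answer: K = 1984/275427

E = 9/2, F = -6, G = 229/16, EG - F^2 = 909/32 at the point
E_p = 1, E_q = 0, F_p = -3, F_q = -6, G_p = 0, G_q = 27/2
E_qq = 0, F_pq = 0, G_pp = 0
Using the Brioschi determinant formula for K from the metric derivatives:
M1 = [[-E_qq/2 + F_pq - G_pp/2, E_p/2, F_p - E_q/2], [F_q - G_p/2, E, F], [G_q/2, F, G]] = [[0, 1/2, -3], [-6, 9/2, -6], [27/4, -6, 229/16]]; det M1 = 93/16
M2 = [[0, E_q/2, G_p/2], [E_q/2, E, F], [G_p/2, F, G]] = [[0, 0, 0], [0, 9/2, -6], [0, -6, 229/16]]; det M2 = 0
det M1 - det M2 = 93/16; K = 93/16 / (909/32)^2 = 1984/275427


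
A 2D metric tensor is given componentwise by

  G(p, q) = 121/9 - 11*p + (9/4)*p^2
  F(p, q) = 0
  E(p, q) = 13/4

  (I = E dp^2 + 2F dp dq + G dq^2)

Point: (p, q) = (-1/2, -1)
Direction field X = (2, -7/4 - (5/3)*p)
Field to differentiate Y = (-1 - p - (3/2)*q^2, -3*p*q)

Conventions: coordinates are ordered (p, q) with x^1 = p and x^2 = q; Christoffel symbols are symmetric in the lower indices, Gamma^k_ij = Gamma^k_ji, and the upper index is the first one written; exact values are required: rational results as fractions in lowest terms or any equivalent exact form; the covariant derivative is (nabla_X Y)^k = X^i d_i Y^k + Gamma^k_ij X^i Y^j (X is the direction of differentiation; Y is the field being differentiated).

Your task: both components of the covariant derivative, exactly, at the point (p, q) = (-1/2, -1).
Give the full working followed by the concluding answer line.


E = 13/4, F = 0, G = 2809/144 at the point
E_p = 0, E_q = 0, F_p = 0, F_q = 0, G_p = -53/4, G_q = 0
EG - F^2 = 36517/576;  g^inv = (576/36517) * [[2809/144, 0], [0, 13/4]]
first-kind symbols [ij,l] = (1/2)(d_i g_jl + d_j g_il - d_l g_ij): [pp,p] = E_p/2 = 0, [pp,q] = F_p - E_q/2 = 0, [pq,p] = E_q/2 = 0, [pq,q] = G_p/2 = -53/8, [qq,p] = F_q - G_p/2 = 53/8, [qq,q] = G_q/2 = 0
Gamma^p_ij = (G*[ij,p] - F*[ij,q])/(EG - F^2), Gamma^q_ij = (E*[ij,q] - F*[ij,p])/(EG - F^2)
Gamma_ppp = 0, Gamma_ppq = 0, Gamma_pqq = 53/26, Gamma_qpp = 0, Gamma_qpq = -18/53, Gamma_qqq = 0
X = (2, -11/12), Y = (-2, -3/2) at the point

Answer: (nabla_X Y)^p = -405/208, (nabla_X Y)^q = 2129/424


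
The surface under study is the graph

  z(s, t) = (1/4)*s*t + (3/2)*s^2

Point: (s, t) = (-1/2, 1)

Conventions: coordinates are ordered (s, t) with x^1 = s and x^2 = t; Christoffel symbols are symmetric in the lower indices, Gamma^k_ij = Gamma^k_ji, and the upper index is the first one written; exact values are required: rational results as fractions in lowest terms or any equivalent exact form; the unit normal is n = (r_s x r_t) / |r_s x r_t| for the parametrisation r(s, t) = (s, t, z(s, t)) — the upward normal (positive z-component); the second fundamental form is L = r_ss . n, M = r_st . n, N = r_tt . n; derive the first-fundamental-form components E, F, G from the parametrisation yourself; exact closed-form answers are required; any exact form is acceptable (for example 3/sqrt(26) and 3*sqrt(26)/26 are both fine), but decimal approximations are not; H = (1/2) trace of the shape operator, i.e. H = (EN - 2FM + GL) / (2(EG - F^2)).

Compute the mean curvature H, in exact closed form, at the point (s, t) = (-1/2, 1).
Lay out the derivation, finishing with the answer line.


z_s = -5/4, z_t = -1/8, z_ss = 3, z_st = 1/4, z_tt = 0
E = 41/16, F = 5/32, G = 65/64; answer radicand W^2 = 165/64
unnormalised second-form numerators: l = 3, m = 1/4, n = 0; L = l/sqrt(165/64), and similarly M = m/sqrt(W^2), N = n/sqrt(W^2)
H = (E*n - 2*F*m + G*l) / (2*(EG - F^2)*sqrt(W^2)); E*n - 2*F*m + G*l = 95/32, EG - F^2 = 165/64, so H = (19/33)/sqrt(165/64)

Answer: H = 152*sqrt(165)/5445


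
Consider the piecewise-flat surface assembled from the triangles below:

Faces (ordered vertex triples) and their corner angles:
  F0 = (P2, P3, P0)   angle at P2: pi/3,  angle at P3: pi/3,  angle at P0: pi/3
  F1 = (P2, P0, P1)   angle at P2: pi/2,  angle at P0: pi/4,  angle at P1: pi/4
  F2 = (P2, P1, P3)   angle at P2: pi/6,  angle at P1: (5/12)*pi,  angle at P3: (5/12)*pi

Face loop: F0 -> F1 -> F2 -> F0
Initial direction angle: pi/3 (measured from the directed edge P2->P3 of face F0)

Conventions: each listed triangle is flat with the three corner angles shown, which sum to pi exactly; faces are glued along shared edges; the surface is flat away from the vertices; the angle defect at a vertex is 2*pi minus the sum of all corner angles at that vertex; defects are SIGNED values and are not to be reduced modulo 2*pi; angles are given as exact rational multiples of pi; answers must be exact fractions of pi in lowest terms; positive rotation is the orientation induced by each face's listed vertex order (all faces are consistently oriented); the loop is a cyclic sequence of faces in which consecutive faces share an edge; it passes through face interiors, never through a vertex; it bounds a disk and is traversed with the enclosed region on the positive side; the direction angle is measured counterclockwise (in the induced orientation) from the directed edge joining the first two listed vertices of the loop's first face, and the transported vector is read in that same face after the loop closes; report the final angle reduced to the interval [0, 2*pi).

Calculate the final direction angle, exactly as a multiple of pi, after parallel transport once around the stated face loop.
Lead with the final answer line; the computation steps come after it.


Answer: final direction angle = (4/3)*pi

enclosed vertex P2: corner angles sum to pi, defect = 2*pi - pi = pi
summing the enclosed defects onto the initial angle, mod 2*pi in the induced orientation:
final angle = pi/3 + pi = (4/3)*pi (mod 2*pi)


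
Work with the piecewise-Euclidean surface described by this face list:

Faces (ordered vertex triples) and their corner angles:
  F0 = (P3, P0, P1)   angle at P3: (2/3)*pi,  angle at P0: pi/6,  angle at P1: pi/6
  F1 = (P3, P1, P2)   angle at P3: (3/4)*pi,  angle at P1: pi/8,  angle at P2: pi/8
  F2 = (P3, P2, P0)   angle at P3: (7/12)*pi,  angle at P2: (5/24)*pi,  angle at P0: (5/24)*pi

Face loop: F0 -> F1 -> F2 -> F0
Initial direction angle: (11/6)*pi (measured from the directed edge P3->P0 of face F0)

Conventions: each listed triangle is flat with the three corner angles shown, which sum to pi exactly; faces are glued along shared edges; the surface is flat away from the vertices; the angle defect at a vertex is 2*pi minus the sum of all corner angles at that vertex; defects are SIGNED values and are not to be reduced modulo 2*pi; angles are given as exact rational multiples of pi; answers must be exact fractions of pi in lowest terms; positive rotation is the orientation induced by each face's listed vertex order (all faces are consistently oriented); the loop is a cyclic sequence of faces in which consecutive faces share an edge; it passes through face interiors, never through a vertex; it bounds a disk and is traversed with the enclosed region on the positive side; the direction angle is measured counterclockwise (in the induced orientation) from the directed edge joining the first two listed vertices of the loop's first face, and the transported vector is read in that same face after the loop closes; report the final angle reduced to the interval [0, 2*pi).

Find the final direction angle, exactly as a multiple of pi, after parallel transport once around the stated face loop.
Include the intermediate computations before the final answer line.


enclosed vertex P3: corner angles sum to 2*pi, defect = 2*pi - 2*pi = 0
by Gauss-Bonnet the loop rotates the vector by the enclosed defect sum (positive orientation, mod 2*pi)
final angle = (11/6)*pi + 0 = (11/6)*pi (mod 2*pi)

Answer: final direction angle = (11/6)*pi


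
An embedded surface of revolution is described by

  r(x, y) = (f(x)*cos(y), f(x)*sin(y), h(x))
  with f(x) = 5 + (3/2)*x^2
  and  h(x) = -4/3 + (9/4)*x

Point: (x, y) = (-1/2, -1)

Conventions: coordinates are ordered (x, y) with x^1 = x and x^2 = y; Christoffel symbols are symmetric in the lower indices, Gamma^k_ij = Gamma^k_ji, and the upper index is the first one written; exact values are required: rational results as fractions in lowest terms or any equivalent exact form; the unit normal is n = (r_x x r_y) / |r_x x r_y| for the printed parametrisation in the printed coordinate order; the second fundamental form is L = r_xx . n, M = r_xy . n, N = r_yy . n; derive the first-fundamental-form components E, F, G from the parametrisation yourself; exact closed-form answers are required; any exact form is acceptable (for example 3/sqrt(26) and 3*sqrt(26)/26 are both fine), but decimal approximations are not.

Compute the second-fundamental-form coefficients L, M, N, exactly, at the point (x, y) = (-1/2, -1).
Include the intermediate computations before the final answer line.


f = 43/8, f' = -3/2, f'' = 3, h' = 9/4, h'' = 0
E = 117/16, F = 0, G = 1849/64; answer radicand W^2 = 117/16
unnormalised second-form numerators: l = -27/4, m = 0, n = 387/32; L = l/sqrt(117/16), and similarly M = m/sqrt(W^2), N = n/sqrt(W^2)

Answer: L = -9*sqrt(13)/13, M = 0, N = 129*sqrt(13)/104


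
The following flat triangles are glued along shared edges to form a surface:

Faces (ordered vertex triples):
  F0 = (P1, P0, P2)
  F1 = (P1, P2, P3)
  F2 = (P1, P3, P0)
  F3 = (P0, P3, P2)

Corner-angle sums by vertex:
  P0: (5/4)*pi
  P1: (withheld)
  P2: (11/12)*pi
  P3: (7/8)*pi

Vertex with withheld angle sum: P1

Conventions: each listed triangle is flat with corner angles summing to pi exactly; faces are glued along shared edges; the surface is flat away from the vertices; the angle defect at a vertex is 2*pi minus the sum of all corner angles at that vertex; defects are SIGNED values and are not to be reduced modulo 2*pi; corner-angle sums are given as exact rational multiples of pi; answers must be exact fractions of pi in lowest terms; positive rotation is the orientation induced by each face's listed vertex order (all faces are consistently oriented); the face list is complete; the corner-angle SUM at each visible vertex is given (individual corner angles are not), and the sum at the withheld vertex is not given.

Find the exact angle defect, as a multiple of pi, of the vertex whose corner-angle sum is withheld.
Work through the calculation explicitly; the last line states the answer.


V = 4, E = 6, F = 4; chi = V - E + F = 2
Gauss-Bonnet: total defect = 2*pi*chi = 4*pi; visible defects sum to (71/24)*pi

Answer: defect(P1) = (25/24)*pi


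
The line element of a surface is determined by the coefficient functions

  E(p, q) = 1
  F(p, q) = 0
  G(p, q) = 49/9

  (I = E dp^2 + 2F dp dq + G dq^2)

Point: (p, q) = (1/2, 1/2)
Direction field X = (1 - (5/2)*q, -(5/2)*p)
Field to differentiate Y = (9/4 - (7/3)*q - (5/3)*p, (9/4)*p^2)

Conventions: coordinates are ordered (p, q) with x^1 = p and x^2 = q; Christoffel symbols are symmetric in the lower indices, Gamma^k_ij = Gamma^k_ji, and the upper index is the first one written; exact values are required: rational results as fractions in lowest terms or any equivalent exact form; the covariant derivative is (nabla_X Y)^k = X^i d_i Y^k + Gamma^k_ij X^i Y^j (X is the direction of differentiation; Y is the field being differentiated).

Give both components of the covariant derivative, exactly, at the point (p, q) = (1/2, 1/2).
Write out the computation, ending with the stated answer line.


E = 1, F = 0, G = 49/9 at the point
E_p = 0, E_q = 0, F_p = 0, F_q = 0, G_p = 0, G_q = 0
EG - F^2 = 49/9;  g^inv = (9/49) * [[49/9, 0], [0, 1]]
first-kind symbols [ij,l] = (1/2)(d_i g_jl + d_j g_il - d_l g_ij): [pp,p] = E_p/2 = 0, [pp,q] = F_p - E_q/2 = 0, [pq,p] = E_q/2 = 0, [pq,q] = G_p/2 = 0, [qq,p] = F_q - G_p/2 = 0, [qq,q] = G_q/2 = 0
Gamma^p_ij = (G*[ij,p] - F*[ij,q])/(EG - F^2), Gamma^q_ij = (E*[ij,q] - F*[ij,p])/(EG - F^2)
Gamma_ppp = 0, Gamma_ppq = 0, Gamma_pqq = 0, Gamma_qpp = 0, Gamma_qpq = 0, Gamma_qqq = 0
X = (-1/4, -5/4), Y = (1/4, 9/16) at the point

Answer: (nabla_X Y)^p = 10/3, (nabla_X Y)^q = -9/16


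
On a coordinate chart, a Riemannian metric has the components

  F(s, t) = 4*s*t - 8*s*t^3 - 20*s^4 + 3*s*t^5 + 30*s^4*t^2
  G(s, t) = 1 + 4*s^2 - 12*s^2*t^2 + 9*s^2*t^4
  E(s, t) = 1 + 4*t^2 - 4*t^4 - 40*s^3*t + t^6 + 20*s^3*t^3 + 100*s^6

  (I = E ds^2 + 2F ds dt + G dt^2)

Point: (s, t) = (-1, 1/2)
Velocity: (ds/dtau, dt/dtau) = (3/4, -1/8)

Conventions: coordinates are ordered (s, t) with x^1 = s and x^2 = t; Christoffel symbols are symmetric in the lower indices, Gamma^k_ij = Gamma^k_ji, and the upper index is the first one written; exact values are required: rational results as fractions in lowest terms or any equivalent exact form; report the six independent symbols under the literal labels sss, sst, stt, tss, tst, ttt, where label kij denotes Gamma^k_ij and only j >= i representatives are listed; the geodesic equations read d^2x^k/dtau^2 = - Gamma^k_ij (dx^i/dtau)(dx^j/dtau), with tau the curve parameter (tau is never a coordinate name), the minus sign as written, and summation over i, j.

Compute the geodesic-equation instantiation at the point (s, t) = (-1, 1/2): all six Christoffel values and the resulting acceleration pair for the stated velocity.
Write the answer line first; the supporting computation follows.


Answer: Gamma_sss = -20880/7733, Gamma_sst = 870/7733, Gamma_stt = 2088/7733, Gamma_tss = 2400/7733, Gamma_tst = -100/7733, Gamma_ttt = -240/7733; accelerations (d^2s/dtau^2, d^2t/dtau^2) = (23751/15466, -1365/7733)

E = 7633/64, F = -435/32, G = 41/16 at the point
E_s = -1305/2, E_t = 435/16, F_s = 1635/32, F_t = 497/16, G_s = -25/8, G_t = -15/2
EG - F^2 = 7733/64;  g^inv = (64/7733) * [[41/16, 435/32], [435/32, 7633/64]]
first-kind symbols [ij,l] = (1/2)(d_i g_jl + d_j g_il - d_l g_ij): [ss,s] = E_s/2 = -1305/4, [ss,t] = F_s - E_t/2 = 75/2, [st,s] = E_t/2 = 435/32, [st,t] = G_s/2 = -25/16, [tt,s] = F_t - G_s/2 = 261/8, [tt,t] = G_t/2 = -15/4
Gamma^s_ij = (G*[ij,s] - F*[ij,t])/(EG - F^2), Gamma^t_ij = (E*[ij,t] - F*[ij,s])/(EG - F^2)
Gamma_sss = -20880/7733, Gamma_sst = 870/7733, Gamma_stt = 2088/7733, Gamma_tss = 2400/7733, Gamma_tst = -100/7733, Gamma_ttt = -240/7733
d^2s/dtau^2 = -(Gamma_sss*(3/4)^2 + 2*Gamma_sst*(3/4)*(-1/8) + Gamma_stt*(-1/8)^2) = 23751/15466
d^2t/dtau^2 = -(Gamma_tss*(3/4)^2 + 2*Gamma_tst*(3/4)*(-1/8) + Gamma_ttt*(-1/8)^2) = -1365/7733


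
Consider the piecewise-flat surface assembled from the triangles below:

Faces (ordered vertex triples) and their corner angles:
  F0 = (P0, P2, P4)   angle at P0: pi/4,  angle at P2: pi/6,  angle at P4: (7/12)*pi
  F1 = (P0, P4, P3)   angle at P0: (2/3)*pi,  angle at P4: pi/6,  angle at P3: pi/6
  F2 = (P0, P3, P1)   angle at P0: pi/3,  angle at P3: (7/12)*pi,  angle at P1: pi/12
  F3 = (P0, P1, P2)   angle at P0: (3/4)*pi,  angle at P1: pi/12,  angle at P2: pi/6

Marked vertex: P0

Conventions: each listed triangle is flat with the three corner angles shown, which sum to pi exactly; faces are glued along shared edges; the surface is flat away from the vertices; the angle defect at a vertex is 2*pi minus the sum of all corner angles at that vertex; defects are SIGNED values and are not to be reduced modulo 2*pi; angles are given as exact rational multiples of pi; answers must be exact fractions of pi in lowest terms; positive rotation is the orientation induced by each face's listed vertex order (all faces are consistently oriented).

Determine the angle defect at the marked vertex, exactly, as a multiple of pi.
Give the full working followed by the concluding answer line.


Sum of corner angles at P0: 2*pi
defect = 2*pi - 2*pi

Answer: defect(P0) = 0


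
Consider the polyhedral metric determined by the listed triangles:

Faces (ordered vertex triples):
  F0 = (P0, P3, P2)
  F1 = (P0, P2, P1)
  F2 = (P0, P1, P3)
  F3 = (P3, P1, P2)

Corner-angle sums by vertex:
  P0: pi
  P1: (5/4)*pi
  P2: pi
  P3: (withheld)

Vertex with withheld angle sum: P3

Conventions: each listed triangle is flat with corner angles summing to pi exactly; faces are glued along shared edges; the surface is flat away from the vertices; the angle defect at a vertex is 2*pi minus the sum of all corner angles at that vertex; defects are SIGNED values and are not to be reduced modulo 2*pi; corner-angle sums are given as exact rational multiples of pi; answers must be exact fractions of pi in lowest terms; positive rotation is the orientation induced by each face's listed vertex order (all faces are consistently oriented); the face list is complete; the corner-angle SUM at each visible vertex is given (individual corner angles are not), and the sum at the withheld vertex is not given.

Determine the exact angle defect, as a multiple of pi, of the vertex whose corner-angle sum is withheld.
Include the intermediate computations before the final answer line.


V = 4, E = 6, F = 4; chi = V - E + F = 2
Gauss-Bonnet: total defect = 2*pi*chi = 4*pi; visible defects sum to (11/4)*pi

Answer: defect(P3) = (5/4)*pi


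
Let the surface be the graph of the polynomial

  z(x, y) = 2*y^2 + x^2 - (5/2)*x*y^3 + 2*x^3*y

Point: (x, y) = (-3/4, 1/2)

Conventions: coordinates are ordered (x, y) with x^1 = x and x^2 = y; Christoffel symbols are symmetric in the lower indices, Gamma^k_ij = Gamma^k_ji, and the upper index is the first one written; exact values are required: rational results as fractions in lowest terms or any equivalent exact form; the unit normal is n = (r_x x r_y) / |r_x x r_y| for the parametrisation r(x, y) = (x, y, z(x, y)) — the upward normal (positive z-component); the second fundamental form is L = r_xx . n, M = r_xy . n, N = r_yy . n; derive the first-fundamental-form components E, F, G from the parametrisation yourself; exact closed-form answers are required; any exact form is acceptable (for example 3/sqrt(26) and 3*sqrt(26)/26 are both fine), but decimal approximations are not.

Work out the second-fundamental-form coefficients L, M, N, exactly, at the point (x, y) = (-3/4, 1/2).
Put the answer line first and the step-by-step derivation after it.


Answer: L = -40*sqrt(1941)/1941, M = 8*sqrt(1941)/647, N = 154*sqrt(1941)/1941

z_x = -1/8, z_y = 41/16, z_xx = -5/2, z_xy = 3/2, z_yy = 77/8
E = 65/64, F = -41/128, G = 1937/256; answer radicand W^2 = 1941/256
unnormalised second-form numerators: l = -5/2, m = 3/2, n = 77/8; L = l/sqrt(1941/256), and similarly M = m/sqrt(W^2), N = n/sqrt(W^2)


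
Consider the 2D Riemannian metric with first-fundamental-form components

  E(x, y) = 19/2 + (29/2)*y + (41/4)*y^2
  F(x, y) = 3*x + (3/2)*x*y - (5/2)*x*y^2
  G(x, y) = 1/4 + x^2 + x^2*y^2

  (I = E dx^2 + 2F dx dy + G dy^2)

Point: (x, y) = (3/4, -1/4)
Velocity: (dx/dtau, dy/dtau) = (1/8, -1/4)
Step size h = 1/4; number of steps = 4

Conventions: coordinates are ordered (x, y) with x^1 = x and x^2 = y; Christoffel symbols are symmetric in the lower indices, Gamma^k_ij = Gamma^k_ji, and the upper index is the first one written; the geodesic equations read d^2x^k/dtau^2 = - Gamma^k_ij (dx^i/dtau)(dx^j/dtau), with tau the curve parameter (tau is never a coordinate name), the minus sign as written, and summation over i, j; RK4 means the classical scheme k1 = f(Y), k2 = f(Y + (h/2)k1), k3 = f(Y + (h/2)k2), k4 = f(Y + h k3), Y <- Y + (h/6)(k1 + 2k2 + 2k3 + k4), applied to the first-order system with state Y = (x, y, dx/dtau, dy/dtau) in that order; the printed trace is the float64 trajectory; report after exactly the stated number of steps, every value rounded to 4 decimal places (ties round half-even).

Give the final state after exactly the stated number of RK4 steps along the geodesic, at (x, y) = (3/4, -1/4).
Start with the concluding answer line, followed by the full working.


Answer: x = 0.8719, y = -0.4509, dx/dtau = 0.1162, dy/dtau = -0.1584

f(Y) = (dx/dtau, dy/dtau, -Gamma^x_ij Y'^i Y'^j, -Gamma^y_ij Y'^i Y'^j) with the Gammas evaluated at the stage position; h = 0.250000; intermediate values shown to 6 dp
step 0: x = 0.7500, y = -0.2500, dx/dtau = 0.1250, dy/dtau = -0.2500
step 1:
  k1: at (x, y) = (0.750000, -0.250000), (dx/dtau, dy/dtau) = (0.125000, -0.250000); Gamma_xxx = 1.961189, Gamma_xxy = 1.192483, Gamma_xyy = 0.636451, Gamma_yxx = -6.901399, Gamma_yxy = -1.664685, Gamma_yyy = -1.556119; k1 = (0.125000, -0.250000, 0.004108, 0.101049)
  k2: at (x, y) = (0.765625, -0.281250), (dx/dtau, dy/dtau) = (0.125514, -0.237369); Gamma_xxx = 1.661555, Gamma_xxy = 1.077698, Gamma_xyy = 0.704407, Gamma_yxx = -5.682348, Gamma_yxy = -1.289319, Gamma_yyy = -1.641409; k2 = (0.125514, -0.237369, -0.001649, 0.105176)
  k3: at (x, y) = (0.765689, -0.279671), (dx/dtau, dy/dtau) = (0.124794, -0.236853); Gamma_xxx = 1.677499, Gamma_xxy = 1.084408, Gamma_xyy = 0.702749, Gamma_yxx = -5.738063, Gamma_yxy = -1.308976, Gamma_yyy = -1.640653; k3 = (0.124794, -0.236853, -0.001443, 0.104020)
  k4: at (x, y) = (0.781198, -0.309213), (dx/dtau, dy/dtau) = (0.124639, -0.223995); Gamma_xxx = 1.398698, Gamma_xxy = 0.966981, Gamma_xyy = 0.759719, Gamma_yxx = -4.673767, Gamma_yxy = -0.957287, Gamma_yyy = -1.689534; k4 = (0.124639, -0.223995, -0.005853, 0.103925)
  Y <- Y + (h/6)(k1 + 2k2 + 2k3 + k4): x = 0.7813, y = -0.3093, dx/dtau = 0.1247, dy/dtau = -0.2240
step 2:
  k1: at (x, y) = (0.781261, -0.309268), (dx/dtau, dy/dtau) = (0.124670, -0.224026); Gamma_xxx = 1.398209, Gamma_xxy = 0.966773, Gamma_xyy = 0.759877, Gamma_yxx = -4.671751, Gamma_yxy = -0.956657, Gamma_yyy = -1.689687; k1 = (0.124670, -0.224026, -0.005866, 0.103975)
  k2: at (x, y) = (0.796844, -0.337272), (dx/dtau, dy/dtau) = (0.123936, -0.211030); Gamma_xxx = 1.148249, Gamma_xxy = 0.851738, Gamma_xyy = 0.806439, Gamma_yxx = -3.766327, Gamma_yxy = -0.639634, Gamma_yyy = -1.707217; k2 = (0.123936, -0.211030, -0.008998, 0.100422)
  k3: at (x, y) = (0.796753, -0.335647), (dx/dtau, dy/dtau) = (0.123545, -0.211474); Gamma_xxx = 1.162474, Gamma_xxy = 0.858691, Gamma_xyy = 0.805439, Gamma_yxx = -3.812660, Gamma_yxy = -0.657542, Gamma_yyy = -1.709074; k3 = (0.123545, -0.211474, -0.008894, 0.100267)
  k4: at (x, y) = (0.812147, -0.362137), (dx/dtau, dy/dtau) = (0.122446, -0.198960); Gamma_xxx = 0.943687, Gamma_xxy = 0.749803, Gamma_xyy = 0.842871, Gamma_yxx = -3.052766, Gamma_yxy = -0.379248, Gamma_yyy = -1.702862; k4 = (0.122446, -0.198960, -0.010981, 0.094700)
  Y <- Y + (h/6)(k1 + 2k2 + 2k3 + k4): x = 0.8122, y = -0.3621, dx/dtau = 0.1225, dy/dtau = -0.1990
step 3:
  k1: at (x, y) = (0.812181, -0.362101), (dx/dtau, dy/dtau) = (0.122477, -0.199024); Gamma_xxx = 0.943971, Gamma_xxy = 0.749956, Gamma_xyy = 0.842920, Gamma_yxx = -3.053525, Gamma_yxy = -0.379605, Gamma_yyy = -1.703009; k1 = (0.122477, -0.199024, -0.010987, 0.094755)
  k2: at (x, y) = (0.827490, -0.386979), (dx/dtau, dy/dtau) = (0.121103, -0.187180); Gamma_xxx = 0.758754, Gamma_xxy = 0.650178, Gamma_xyy = 0.872521, Gamma_yxx = -2.431724, Gamma_yxy = -0.143562, Gamma_yyy = -1.678987; k2 = (0.121103, -0.187180, -0.012221, 0.087981)
  k3: at (x, y) = (0.827318, -0.385499), (dx/dtau, dy/dtau) = (0.120949, -0.188027); Gamma_xxx = 0.769179, Gamma_xxy = 0.656059, Gamma_xyy = 0.872184, Gamma_yxx = -2.463957, Gamma_yxy = -0.156863, Gamma_yyy = -1.682392; k3 = (0.120949, -0.188027, -0.012248, 0.088389)
  k4: at (x, y) = (0.842418, -0.409108), (dx/dtau, dy/dtau) = (0.119415, -0.176927); Gamma_xxx = 0.611913, Gamma_xxy = 0.564859, Gamma_xyy = 0.895673, Gamma_yxx = -1.950181, Gamma_yxy = 0.043568, Gamma_yyy = -1.646059; k4 = (0.119415, -0.176927, -0.012895, 0.081177)
  Y <- Y + (h/6)(k1 + 2k2 + 2k3 + k4): x = 0.8424, y = -0.4090, dx/dtau = 0.1194, dy/dtau = -0.1770
step 4:
  k1: at (x, y) = (0.842430, -0.409033), (dx/dtau, dy/dtau) = (0.119443, -0.176996); Gamma_xxx = 0.612375, Gamma_xxy = 0.565140, Gamma_xyy = 0.895704, Gamma_yxx = -1.951532, Gamma_yxy = 0.042972, Gamma_yyy = -1.646300; k1 = (0.119443, -0.176996, -0.012902, 0.081233)
  k2: at (x, y) = (0.857361, -0.431158), (dx/dtau, dy/dtau) = (0.117830, -0.166842); Gamma_xxx = 0.482833, Gamma_xxy = 0.483939, Gamma_xyy = 0.914278, Gamma_yxx = -1.536834, Gamma_yxy = 0.207873, Gamma_yyy = -1.602261; k2 = (0.117830, -0.166842, -0.013126, 0.074111)
  k3: at (x, y) = (0.857159, -0.429888), (dx/dtau, dy/dtau) = (0.117802, -0.167732); Gamma_xxx = 0.489729, Gamma_xxy = 0.488434, Gamma_xyy = 0.914342, Gamma_yxx = -1.557507, Gamma_yxy = 0.198987, Gamma_yyy = -1.606053; k3 = (0.117802, -0.167732, -0.013218, 0.074662)
  k4: at (x, y) = (0.871881, -0.450966), (dx/dtau, dy/dtau) = (0.116138, -0.158331); Gamma_xxx = 0.381273, Gamma_xxy = 0.415175, Gamma_xyy = 0.929211, Gamma_yxx = -1.215570, Gamma_yxy = 0.336675, Gamma_yyy = -1.556832; k4 = (0.116138, -0.158331, -0.013168, 0.067805)
  Y <- Y + (h/6)(k1 + 2k2 + 2k3 + k4): x = 0.8719, y = -0.4509, dx/dtau = 0.1162, dy/dtau = -0.1584
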